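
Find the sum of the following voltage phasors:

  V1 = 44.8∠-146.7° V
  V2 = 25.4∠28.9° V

Step 1 — Convert each phasor to rectangular form:
  V1 = 44.8·(cos(-146.7°) + j·sin(-146.7°)) = -37.44 - j24.6 V
  V2 = 25.4·(cos(28.9°) + j·sin(28.9°)) = 22.24 + j12.28 V
Step 2 — Sum components: V_total = -15.21 - j12.32 V.
Step 3 — Convert to polar: |V_total| = 19.57 V, ∠V_total = -141.0°.

V_total = 19.57∠-141.0° V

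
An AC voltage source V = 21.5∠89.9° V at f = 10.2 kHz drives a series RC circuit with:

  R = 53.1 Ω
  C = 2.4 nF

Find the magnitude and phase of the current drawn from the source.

Step 1 — Angular frequency: ω = 2π·f = 2π·1.02e+04 = 6.409e+04 rad/s.
Step 2 — Component impedances:
  R: Z = R = 53.1 Ω
  C: Z = 1/(jωC) = -j/(ω·C) = 0 - j6501 Ω
Step 3 — Series combination: Z_total = R + C = 53.1 - j6501 Ω = 6502∠-89.5° Ω.
Step 4 — Source phasor: V = 21.5∠89.9° V = 0.03752 + j21.5 V.
Step 5 — Ohm's law: I = V / Z_total = (0.03752 + j21.5) / (53.1 - j6501) = -0.003307 + j3.278e-05 A.
Step 6 — Convert to polar: |I| = 0.003307 A, ∠I = 179.4°.

I = 0.003307∠179.4° A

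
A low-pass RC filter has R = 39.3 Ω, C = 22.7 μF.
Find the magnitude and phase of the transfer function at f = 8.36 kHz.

Step 1 — Angular frequency: ω = 2π·8360 = 5.253e+04 rad/s.
Step 2 — Transfer function: H(jω) = 1/(1 + jωRC).
Step 3 — Denominator: 1 + jωRC = 1 + j·5.253e+04·39.3·2.27e-05 = 1 + j46.86.
Step 4 — H = 0.0004552 - j0.02133.
Step 5 — Magnitude: |H| = 0.02134 (-33.4 dB); phase: φ = -88.8°.

|H| = 0.02134 (-33.4 dB), φ = -88.8°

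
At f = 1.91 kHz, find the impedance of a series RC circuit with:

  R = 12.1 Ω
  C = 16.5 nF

Step 1 — Angular frequency: ω = 2π·f = 2π·1910 = 1.2e+04 rad/s.
Step 2 — Component impedances:
  R: Z = R = 12.1 Ω
  C: Z = 1/(jωC) = -j/(ω·C) = 0 - j5050 Ω
Step 3 — Series combination: Z_total = R + C = 12.1 - j5050 Ω = 5050∠-89.9° Ω.

Z = 12.1 - j5050 Ω = 5050∠-89.9° Ω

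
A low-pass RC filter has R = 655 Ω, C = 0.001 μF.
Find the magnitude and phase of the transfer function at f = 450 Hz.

Step 1 — Angular frequency: ω = 2π·450 = 2827 rad/s.
Step 2 — Transfer function: H(jω) = 1/(1 + jωRC).
Step 3 — Denominator: 1 + jωRC = 1 + j·2827·655·1e-09 = 1 + j0.001852.
Step 4 — H = 1 - j0.001852.
Step 5 — Magnitude: |H| = 1 (-0.0 dB); phase: φ = -0.1°.

|H| = 1 (-0.0 dB), φ = -0.1°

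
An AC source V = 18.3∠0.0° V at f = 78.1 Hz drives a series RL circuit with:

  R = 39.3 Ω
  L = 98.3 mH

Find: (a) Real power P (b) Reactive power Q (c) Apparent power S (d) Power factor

Step 1 — Angular frequency: ω = 2π·f = 2π·78.1 = 490.7 rad/s.
Step 2 — Component impedances:
  R: Z = R = 39.3 Ω
  L: Z = jωL = j·490.7·0.0983 = 0 + j48.24 Ω
Step 3 — Series combination: Z_total = R + L = 39.3 + j48.24 Ω = 62.22∠50.8° Ω.
Step 4 — Source phasor: V = 18.3∠0.0° V = 18.3 V.
Step 5 — Current: I = V / Z = 0.1858 - j0.228 A = 0.2941∠-50.8° A.
Step 6 — Complex power: S = V·I* = 3.4 + j4.173 VA.
Step 7 — Real power: P = Re(S) = 3.4 W.
Step 8 — Reactive power: Q = Im(S) = 4.173 VAR.
Step 9 — Apparent power: |S| = 5.382 VA.
Step 10 — Power factor: PF = P/|S| = 0.6316 (lagging).

(a) P = 3.4 W  (b) Q = 4.173 VAR  (c) S = 5.382 VA  (d) PF = 0.6316 (lagging)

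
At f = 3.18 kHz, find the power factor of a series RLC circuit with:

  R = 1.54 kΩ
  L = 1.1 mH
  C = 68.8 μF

Step 1 — Angular frequency: ω = 2π·f = 2π·3180 = 1.998e+04 rad/s.
Step 2 — Component impedances:
  R: Z = R = 1540 Ω
  L: Z = jωL = j·1.998e+04·0.0011 = 0 + j21.98 Ω
  C: Z = 1/(jωC) = -j/(ω·C) = 0 - j0.7275 Ω
Step 3 — Series combination: Z_total = R + L + C = 1540 + j21.25 Ω = 1540∠0.8° Ω.
Step 4 — Power factor: PF = cos(φ) = Re(Z)/|Z| = 1540/1540.1 = 0.9999.
Step 5 — Type: Im(Z) = 21.25 ⇒ lagging (phase φ = 0.8°).

PF = 0.9999 (lagging, φ = 0.8°)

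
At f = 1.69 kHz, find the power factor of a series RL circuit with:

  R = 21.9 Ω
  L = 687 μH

Step 1 — Angular frequency: ω = 2π·f = 2π·1690 = 1.062e+04 rad/s.
Step 2 — Component impedances:
  R: Z = R = 21.9 Ω
  L: Z = jωL = j·1.062e+04·0.000687 = 0 + j7.295 Ω
Step 3 — Series combination: Z_total = R + L = 21.9 + j7.295 Ω = 23.08∠18.4° Ω.
Step 4 — Power factor: PF = cos(φ) = Re(Z)/|Z| = 21.9/23.08304 = 0.9487.
Step 5 — Type: Im(Z) = 7.295 ⇒ lagging (phase φ = 18.4°).

PF = 0.9487 (lagging, φ = 18.4°)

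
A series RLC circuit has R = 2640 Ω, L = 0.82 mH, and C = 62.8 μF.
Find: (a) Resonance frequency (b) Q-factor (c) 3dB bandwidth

Step 1 — Resonance: ω₀ = 1/√(LC) = 1/√(0.00082·6.28e-05) = 4407 rad/s.
Step 2 — f₀ = ω₀/(2π) = 701.3 Hz.
Step 3 — Series Q: Q = ω₀L/R = 4407·0.00082/2640 = 0.001369.
Step 4 — Bandwidth: Δω = ω₀/Q = 3.22e+06 rad/s; BW = Δω/(2π) = 5.124e+05 Hz.

(a) f₀ = 701.3 Hz  (b) Q = 0.001369  (c) BW = 5.124e+05 Hz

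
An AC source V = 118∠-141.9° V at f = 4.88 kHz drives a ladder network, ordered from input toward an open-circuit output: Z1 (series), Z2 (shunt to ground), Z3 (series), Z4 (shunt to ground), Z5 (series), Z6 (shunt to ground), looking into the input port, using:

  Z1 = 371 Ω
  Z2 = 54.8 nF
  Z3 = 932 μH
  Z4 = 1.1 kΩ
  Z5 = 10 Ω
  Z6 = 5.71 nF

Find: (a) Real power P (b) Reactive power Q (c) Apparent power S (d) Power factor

Step 1 — Angular frequency: ω = 2π·f = 2π·4880 = 3.066e+04 rad/s.
Step 2 — Component impedances:
  Z1: Z = R = 371 Ω
  Z2: Z = 1/(jωC) = -j/(ω·C) = 0 - j595.1 Ω
  Z3: Z = jωL = j·3.066e+04·0.000932 = 0 + j28.58 Ω
  Z4: Z = R = 1100 Ω
  Z5: Z = R = 10 Ω
  Z6: Z = 1/(jωC) = -j/(ω·C) = 0 - j5712 Ω
Step 3 — Ladder network (open output): work backward from the far end, alternating series and parallel combinations. Z_in = 589.6 - j436.3 Ω = 733.4∠-36.5° Ω.
Step 4 — Source phasor: V = 118∠-141.9° V = -92.86 - j72.81 V.
Step 5 — Current: I = V / Z = -0.04272 - j0.1551 A = 0.1609∠-105.4° A.
Step 6 — Complex power: S = V·I* = 15.26 - j11.29 VA.
Step 7 — Real power: P = Re(S) = 15.26 W.
Step 8 — Reactive power: Q = Im(S) = -11.29 VAR.
Step 9 — Apparent power: |S| = 18.98 VA.
Step 10 — Power factor: PF = P/|S| = 0.8038 (leading).

(a) P = 15.26 W  (b) Q = -11.29 VAR  (c) S = 18.98 VA  (d) PF = 0.8038 (leading)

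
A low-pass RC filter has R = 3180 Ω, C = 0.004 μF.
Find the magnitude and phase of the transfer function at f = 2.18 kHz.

Step 1 — Angular frequency: ω = 2π·2180 = 1.37e+04 rad/s.
Step 2 — Transfer function: H(jω) = 1/(1 + jωRC).
Step 3 — Denominator: 1 + jωRC = 1 + j·1.37e+04·3180·4e-09 = 1 + j0.1742.
Step 4 — H = 0.9705 - j0.1691.
Step 5 — Magnitude: |H| = 0.9852 (-0.1 dB); phase: φ = -9.9°.

|H| = 0.9852 (-0.1 dB), φ = -9.9°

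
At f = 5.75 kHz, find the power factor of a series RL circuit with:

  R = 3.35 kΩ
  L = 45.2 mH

Step 1 — Angular frequency: ω = 2π·f = 2π·5750 = 3.613e+04 rad/s.
Step 2 — Component impedances:
  R: Z = R = 3350 Ω
  L: Z = jωL = j·3.613e+04·0.0452 = 0 + j1633 Ω
Step 3 — Series combination: Z_total = R + L = 3350 + j1633 Ω = 3727∠26.0° Ω.
Step 4 — Power factor: PF = cos(φ) = Re(Z)/|Z| = 3350/3726.8 = 0.8989.
Step 5 — Type: Im(Z) = 1633 ⇒ lagging (phase φ = 26.0°).

PF = 0.8989 (lagging, φ = 26.0°)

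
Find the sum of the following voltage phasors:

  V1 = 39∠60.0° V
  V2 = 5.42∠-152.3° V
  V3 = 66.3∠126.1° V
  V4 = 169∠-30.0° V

Step 1 — Convert each phasor to rectangular form:
  V1 = 39·(cos(60.0°) + j·sin(60.0°)) = 19.5 + j33.77 V
  V2 = 5.42·(cos(-152.3°) + j·sin(-152.3°)) = -4.799 - j2.519 V
  V3 = 66.3·(cos(126.1°) + j·sin(126.1°)) = -39.06 + j53.57 V
  V4 = 169·(cos(-30.0°) + j·sin(-30.0°)) = 146.4 - j84.5 V
Step 2 — Sum components: V_total = 122 + j0.3253 V.
Step 3 — Convert to polar: |V_total| = 122 V, ∠V_total = 0.2°.

V_total = 122∠0.2° V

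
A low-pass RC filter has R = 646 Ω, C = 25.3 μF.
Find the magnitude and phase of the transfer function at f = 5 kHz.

Step 1 — Angular frequency: ω = 2π·5000 = 3.142e+04 rad/s.
Step 2 — Transfer function: H(jω) = 1/(1 + jωRC).
Step 3 — Denominator: 1 + jωRC = 1 + j·3.142e+04·646·2.53e-05 = 1 + j513.5.
Step 4 — H = 3.793e-06 - j0.001948.
Step 5 — Magnitude: |H| = 0.001948 (-54.2 dB); phase: φ = -89.9°.

|H| = 0.001948 (-54.2 dB), φ = -89.9°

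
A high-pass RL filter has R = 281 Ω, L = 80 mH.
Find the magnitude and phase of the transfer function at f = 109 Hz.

Step 1 — Angular frequency: ω = 2π·109 = 684.9 rad/s.
Step 2 — Transfer function: H(jω) = jωL/(R + jωL).
Step 3 — Numerator jωL = j·54.79; denominator R + jωL = 281 + j54.79.
Step 4 — H = 0.03662 + j0.1878.
Step 5 — Magnitude: |H| = 0.1914 (-14.4 dB); phase: φ = 79.0°.

|H| = 0.1914 (-14.4 dB), φ = 79.0°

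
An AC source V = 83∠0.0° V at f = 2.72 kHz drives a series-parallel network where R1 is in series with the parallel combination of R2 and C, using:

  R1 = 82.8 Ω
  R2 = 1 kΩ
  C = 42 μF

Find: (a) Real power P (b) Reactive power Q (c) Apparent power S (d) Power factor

Step 1 — Angular frequency: ω = 2π·f = 2π·2720 = 1.709e+04 rad/s.
Step 2 — Component impedances:
  R1: Z = R = 82.8 Ω
  R2: Z = R = 1000 Ω
  C: Z = 1/(jωC) = -j/(ω·C) = 0 - j1.393 Ω
Step 3 — Parallel branch: R2 || C = 1/(1/R2 + 1/C) = 0.001941 - j1.393 Ω.
Step 4 — Series with R1: Z_total = R1 + (R2 || C) = 82.8 - j1.393 Ω = 82.81∠-1.0° Ω.
Step 5 — Source phasor: V = 83∠0.0° V = 83 V.
Step 6 — Current: I = V / Z = 1.002 + j0.01686 A = 1.002∠1.0° A.
Step 7 — Complex power: S = V·I* = 83.17 - j1.399 VA.
Step 8 — Real power: P = Re(S) = 83.17 W.
Step 9 — Reactive power: Q = Im(S) = -1.399 VAR.
Step 10 — Apparent power: |S| = 83.19 VA.
Step 11 — Power factor: PF = P/|S| = 0.9999 (leading).

(a) P = 83.17 W  (b) Q = -1.399 VAR  (c) S = 83.19 VA  (d) PF = 0.9999 (leading)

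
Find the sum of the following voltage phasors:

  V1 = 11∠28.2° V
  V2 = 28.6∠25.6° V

Step 1 — Convert each phasor to rectangular form:
  V1 = 11·(cos(28.2°) + j·sin(28.2°)) = 9.694 + j5.198 V
  V2 = 28.6·(cos(25.6°) + j·sin(25.6°)) = 25.79 + j12.36 V
Step 2 — Sum components: V_total = 35.49 + j17.56 V.
Step 3 — Convert to polar: |V_total| = 39.59 V, ∠V_total = 26.3°.

V_total = 39.59∠26.3° V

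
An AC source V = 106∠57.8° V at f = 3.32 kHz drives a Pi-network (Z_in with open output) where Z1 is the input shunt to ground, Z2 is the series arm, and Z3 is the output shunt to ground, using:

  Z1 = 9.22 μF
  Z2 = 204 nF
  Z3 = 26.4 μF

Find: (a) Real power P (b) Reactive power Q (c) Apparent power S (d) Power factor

Step 1 — Angular frequency: ω = 2π·f = 2π·3320 = 2.086e+04 rad/s.
Step 2 — Component impedances:
  Z1: Z = 1/(jωC) = -j/(ω·C) = 0 - j5.199 Ω
  Z2: Z = 1/(jωC) = -j/(ω·C) = 0 - j235 Ω
  Z3: Z = 1/(jωC) = -j/(ω·C) = 0 - j1.816 Ω
Step 3 — With open output, the series arm Z2 and the output shunt Z3 appear in series to ground: Z2 + Z3 = 0 - j236.8 Ω.
Step 4 — Parallel with input shunt Z1: Z_in = Z1 || (Z2 + Z3) = 0 - j5.088 Ω = 5.088∠-90.0° Ω.
Step 5 — Source phasor: V = 106∠57.8° V = 56.48 + j89.7 V.
Step 6 — Current: I = V / Z = -17.63 + j11.1 A = 20.83∠147.8° A.
Step 7 — Complex power: S = V·I* = 0 - j2208 VA.
Step 8 — Real power: P = Re(S) = 0 W.
Step 9 — Reactive power: Q = Im(S) = -2208 VAR.
Step 10 — Apparent power: |S| = 2208 VA.
Step 11 — Power factor: PF = P/|S| = 0 (leading).

(a) P = 0 W  (b) Q = -2208 VAR  (c) S = 2208 VA  (d) PF = 0 (leading)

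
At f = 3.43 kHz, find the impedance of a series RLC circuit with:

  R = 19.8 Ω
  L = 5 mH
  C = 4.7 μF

Step 1 — Angular frequency: ω = 2π·f = 2π·3430 = 2.155e+04 rad/s.
Step 2 — Component impedances:
  R: Z = R = 19.8 Ω
  L: Z = jωL = j·2.155e+04·0.005 = 0 + j107.8 Ω
  C: Z = 1/(jωC) = -j/(ω·C) = 0 - j9.873 Ω
Step 3 — Series combination: Z_total = R + L + C = 19.8 + j97.88 Ω = 99.87∠78.6° Ω.

Z = 19.8 + j97.88 Ω = 99.87∠78.6° Ω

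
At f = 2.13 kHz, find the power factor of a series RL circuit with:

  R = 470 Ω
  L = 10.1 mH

Step 1 — Angular frequency: ω = 2π·f = 2π·2130 = 1.338e+04 rad/s.
Step 2 — Component impedances:
  R: Z = R = 470 Ω
  L: Z = jωL = j·1.338e+04·0.0101 = 0 + j135.2 Ω
Step 3 — Series combination: Z_total = R + L = 470 + j135.2 Ω = 489.1∠16.0° Ω.
Step 4 — Power factor: PF = cos(φ) = Re(Z)/|Z| = 470/489.05 = 0.961.
Step 5 — Type: Im(Z) = 135.2 ⇒ lagging (phase φ = 16.0°).

PF = 0.961 (lagging, φ = 16.0°)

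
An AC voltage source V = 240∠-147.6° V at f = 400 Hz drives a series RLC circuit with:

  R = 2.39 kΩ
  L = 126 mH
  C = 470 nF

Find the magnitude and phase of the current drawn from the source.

Step 1 — Angular frequency: ω = 2π·f = 2π·400 = 2513 rad/s.
Step 2 — Component impedances:
  R: Z = R = 2390 Ω
  L: Z = jωL = j·2513·0.126 = 0 + j316.7 Ω
  C: Z = 1/(jωC) = -j/(ω·C) = 0 - j846.6 Ω
Step 3 — Series combination: Z_total = R + L + C = 2390 - j529.9 Ω = 2448∠-12.5° Ω.
Step 4 — Source phasor: V = 240∠-147.6° V = -202.6 - j128.6 V.
Step 5 — Ohm's law: I = V / Z_total = (-202.6 - j128.6) / (2390 - j529.9) = -0.06944 - j0.0692 A.
Step 6 — Convert to polar: |I| = 0.09804 A, ∠I = -135.1°.

I = 0.09804∠-135.1° A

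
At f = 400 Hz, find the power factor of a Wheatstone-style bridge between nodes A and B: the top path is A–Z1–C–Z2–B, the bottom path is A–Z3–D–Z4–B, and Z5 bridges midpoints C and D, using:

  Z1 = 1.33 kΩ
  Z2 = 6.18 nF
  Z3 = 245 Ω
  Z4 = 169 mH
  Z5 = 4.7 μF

Step 1 — Angular frequency: ω = 2π·f = 2π·400 = 2513 rad/s.
Step 2 — Component impedances:
  Z1: Z = R = 1330 Ω
  Z2: Z = 1/(jωC) = -j/(ω·C) = 0 - j6.438e+04 Ω
  Z3: Z = R = 245 Ω
  Z4: Z = jωL = j·2513·0.169 = 0 + j424.7 Ω
  Z5: Z = 1/(jωC) = -j/(ω·C) = 0 - j84.66 Ω
Step 3 — Bridge requires nodal analysis (the Z5 bridge couples midpoints C and D, so the two paths cannot be reduced to a simple series/parallel combination). Setting node B to ground and injecting 1 A at node A, the 3-node admittance system at A, C, D solves to V_A = Z_AB = 207 + j425.3 Ω = 473∠64.0° Ω.
Step 4 — Power factor: PF = cos(φ) = Re(Z)/|Z| = 207/473 = 0.4376.
Step 5 — Type: Im(Z) = 425.3 ⇒ lagging (phase φ = 64.0°).

PF = 0.4376 (lagging, φ = 64.0°)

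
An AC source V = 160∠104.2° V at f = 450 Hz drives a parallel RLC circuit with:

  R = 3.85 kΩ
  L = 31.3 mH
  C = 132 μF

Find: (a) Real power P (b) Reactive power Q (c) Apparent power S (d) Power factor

Step 1 — Angular frequency: ω = 2π·f = 2π·450 = 2827 rad/s.
Step 2 — Component impedances:
  R: Z = R = 3850 Ω
  L: Z = jωL = j·2827·0.0313 = 0 + j88.5 Ω
  C: Z = 1/(jωC) = -j/(ω·C) = 0 - j2.679 Ω
Step 3 — Parallel combination: 1/Z_total = 1/R + 1/L + 1/C; Z_total = 0.001983 - j2.763 Ω = 2.763∠-90.0° Ω.
Step 4 — Source phasor: V = 160∠104.2° V = -39.25 + j155.1 V.
Step 5 — Current: I = V / Z = -56.15 - j14.16 A = 57.91∠-165.8° A.
Step 6 — Complex power: S = V·I* = 6.649 - j9265 VA.
Step 7 — Real power: P = Re(S) = 6.649 W.
Step 8 — Reactive power: Q = Im(S) = -9265 VAR.
Step 9 — Apparent power: |S| = 9265 VA.
Step 10 — Power factor: PF = P/|S| = 0.0007177 (leading).

(a) P = 6.649 W  (b) Q = -9265 VAR  (c) S = 9265 VA  (d) PF = 0.0007177 (leading)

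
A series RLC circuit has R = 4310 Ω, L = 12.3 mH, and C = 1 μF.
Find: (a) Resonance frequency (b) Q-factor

Step 1 — Resonance condition Im(Z)=0 gives ω₀ = 1/√(LC).
Step 2 — ω₀ = 1/√(0.0123·1e-06) = 9017 rad/s.
Step 3 — f₀ = ω₀/(2π) = 1435 Hz.
Step 4 — Series Q: Q = ω₀L/R = 9017·0.0123/4310 = 0.02573.

(a) f₀ = 1435 Hz  (b) Q = 0.02573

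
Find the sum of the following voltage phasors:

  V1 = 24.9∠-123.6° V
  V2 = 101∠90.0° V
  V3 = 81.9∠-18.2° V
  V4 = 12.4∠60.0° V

Step 1 — Convert each phasor to rectangular form:
  V1 = 24.9·(cos(-123.6°) + j·sin(-123.6°)) = -13.78 - j20.74 V
  V2 = 101·(cos(90.0°) + j·sin(90.0°)) = 0 + j101 V
  V3 = 81.9·(cos(-18.2°) + j·sin(-18.2°)) = 77.8 - j25.58 V
  V4 = 12.4·(cos(60.0°) + j·sin(60.0°)) = 6.2 + j10.74 V
Step 2 — Sum components: V_total = 70.22 + j65.42 V.
Step 3 — Convert to polar: |V_total| = 95.97 V, ∠V_total = 43.0°.

V_total = 95.97∠43.0° V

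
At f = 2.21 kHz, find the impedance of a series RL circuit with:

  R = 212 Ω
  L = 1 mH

Step 1 — Angular frequency: ω = 2π·f = 2π·2210 = 1.389e+04 rad/s.
Step 2 — Component impedances:
  R: Z = R = 212 Ω
  L: Z = jωL = j·1.389e+04·0.001 = 0 + j13.89 Ω
Step 3 — Series combination: Z_total = R + L = 212 + j13.89 Ω = 212.5∠3.7° Ω.

Z = 212 + j13.89 Ω = 212.5∠3.7° Ω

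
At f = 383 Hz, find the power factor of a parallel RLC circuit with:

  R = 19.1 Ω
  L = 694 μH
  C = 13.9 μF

Step 1 — Angular frequency: ω = 2π·f = 2π·383 = 2406 rad/s.
Step 2 — Component impedances:
  R: Z = R = 19.1 Ω
  L: Z = jωL = j·2406·0.000694 = 0 + j1.67 Ω
  C: Z = 1/(jωC) = -j/(ω·C) = 0 - j29.9 Ω
Step 3 — Parallel combination: 1/Z_total = 1/R + 1/L + 1/C; Z_total = 0.1624 + j1.754 Ω = 1.761∠84.7° Ω.
Step 4 — Power factor: PF = cos(φ) = Re(Z)/|Z| = 0.1624/1.761 = 0.09222.
Step 5 — Type: Im(Z) = 1.754 ⇒ lagging (phase φ = 84.7°).

PF = 0.09222 (lagging, φ = 84.7°)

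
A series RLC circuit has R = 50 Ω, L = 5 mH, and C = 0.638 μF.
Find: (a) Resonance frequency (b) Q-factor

Step 1 — Resonance condition Im(Z)=0 gives ω₀ = 1/√(LC).
Step 2 — ω₀ = 1/√(0.005·6.38e-07) = 1.771e+04 rad/s.
Step 3 — f₀ = ω₀/(2π) = 2818 Hz.
Step 4 — Series Q: Q = ω₀L/R = 1.771e+04·0.005/50 = 1.771.

(a) f₀ = 2818 Hz  (b) Q = 1.771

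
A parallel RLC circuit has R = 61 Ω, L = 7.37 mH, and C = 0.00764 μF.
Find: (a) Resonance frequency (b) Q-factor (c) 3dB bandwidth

Step 1 — Resonance: ω₀ = 1/√(LC) = 1/√(0.00737·7.64e-09) = 1.333e+05 rad/s.
Step 2 — f₀ = ω₀/(2π) = 2.121e+04 Hz.
Step 3 — Parallel Q: Q = R/(ω₀L) = 61/(1.333e+05·0.00737) = 0.06211.
Step 4 — Bandwidth: Δω = ω₀/Q = 2.146e+06 rad/s; BW = Δω/(2π) = 3.415e+05 Hz.

(a) f₀ = 2.121e+04 Hz  (b) Q = 0.06211  (c) BW = 3.415e+05 Hz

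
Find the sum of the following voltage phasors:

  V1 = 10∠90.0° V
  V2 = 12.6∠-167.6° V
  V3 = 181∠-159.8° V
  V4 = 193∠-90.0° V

Step 1 — Convert each phasor to rectangular form:
  V1 = 10·(cos(90.0°) + j·sin(90.0°)) = 0 + j10 V
  V2 = 12.6·(cos(-167.6°) + j·sin(-167.6°)) = -12.31 - j2.706 V
  V3 = 181·(cos(-159.8°) + j·sin(-159.8°)) = -169.9 - j62.5 V
  V4 = 193·(cos(-90.0°) + j·sin(-90.0°)) = 0 - j193 V
Step 2 — Sum components: V_total = -182.2 - j248.2 V.
Step 3 — Convert to polar: |V_total| = 307.9 V, ∠V_total = -126.3°.

V_total = 307.9∠-126.3° V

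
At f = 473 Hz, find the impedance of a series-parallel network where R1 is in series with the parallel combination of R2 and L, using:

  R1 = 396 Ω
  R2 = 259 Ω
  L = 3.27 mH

Step 1 — Angular frequency: ω = 2π·f = 2π·473 = 2972 rad/s.
Step 2 — Component impedances:
  R1: Z = R = 396 Ω
  R2: Z = R = 259 Ω
  L: Z = jωL = j·2972·0.00327 = 0 + j9.718 Ω
Step 3 — Parallel branch: R2 || L = 1/(1/R2 + 1/L) = 0.3641 + j9.705 Ω.
Step 4 — Series with R1: Z_total = R1 + (R2 || L) = 396.4 + j9.705 Ω = 396.5∠1.4° Ω.

Z = 396.4 + j9.705 Ω = 396.5∠1.4° Ω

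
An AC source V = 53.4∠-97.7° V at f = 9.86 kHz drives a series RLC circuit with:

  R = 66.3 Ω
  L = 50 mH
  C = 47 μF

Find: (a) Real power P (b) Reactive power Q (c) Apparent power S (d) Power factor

Step 1 — Angular frequency: ω = 2π·f = 2π·9860 = 6.195e+04 rad/s.
Step 2 — Component impedances:
  R: Z = R = 66.3 Ω
  L: Z = jωL = j·6.195e+04·0.05 = 0 + j3098 Ω
  C: Z = 1/(jωC) = -j/(ω·C) = 0 - j0.3434 Ω
Step 3 — Series combination: Z_total = R + L + C = 66.3 + j3097 Ω = 3098∠88.8° Ω.
Step 4 — Source phasor: V = 53.4∠-97.7° V = -7.155 - j52.92 V.
Step 5 — Current: I = V / Z = -0.01713 + j0.001943 A = 0.01724∠173.5° A.
Step 6 — Complex power: S = V·I* = 0.0197 + j0.9202 VA.
Step 7 — Real power: P = Re(S) = 0.0197 W.
Step 8 — Reactive power: Q = Im(S) = 0.9202 VAR.
Step 9 — Apparent power: |S| = 0.9205 VA.
Step 10 — Power factor: PF = P/|S| = 0.0214 (lagging).

(a) P = 0.0197 W  (b) Q = 0.9202 VAR  (c) S = 0.9205 VA  (d) PF = 0.0214 (lagging)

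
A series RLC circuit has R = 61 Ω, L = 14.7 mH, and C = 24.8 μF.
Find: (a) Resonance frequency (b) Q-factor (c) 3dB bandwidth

Step 1 — Resonance: ω₀ = 1/√(LC) = 1/√(0.0147·2.48e-05) = 1656 rad/s.
Step 2 — f₀ = ω₀/(2π) = 263.6 Hz.
Step 3 — Series Q: Q = ω₀L/R = 1656·0.0147/61 = 0.3991.
Step 4 — Bandwidth: Δω = ω₀/Q = 4150 rad/s; BW = Δω/(2π) = 660.4 Hz.

(a) f₀ = 263.6 Hz  (b) Q = 0.3991  (c) BW = 660.4 Hz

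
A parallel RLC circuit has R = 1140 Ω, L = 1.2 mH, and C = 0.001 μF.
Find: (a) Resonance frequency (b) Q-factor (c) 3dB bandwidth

Step 1 — Resonance: ω₀ = 1/√(LC) = 1/√(0.0012·1e-09) = 9.129e+05 rad/s.
Step 2 — f₀ = ω₀/(2π) = 1.453e+05 Hz.
Step 3 — Parallel Q: Q = R/(ω₀L) = 1140/(9.129e+05·0.0012) = 1.041.
Step 4 — Bandwidth: Δω = ω₀/Q = 8.772e+05 rad/s; BW = Δω/(2π) = 1.396e+05 Hz.

(a) f₀ = 1.453e+05 Hz  (b) Q = 1.041  (c) BW = 1.396e+05 Hz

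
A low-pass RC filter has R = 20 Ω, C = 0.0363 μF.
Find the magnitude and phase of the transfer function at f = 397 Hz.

Step 1 — Angular frequency: ω = 2π·397 = 2494 rad/s.
Step 2 — Transfer function: H(jω) = 1/(1 + jωRC).
Step 3 — Denominator: 1 + jωRC = 1 + j·2494·20·3.63e-08 = 1 + j0.001811.
Step 4 — H = 1 - j0.001811.
Step 5 — Magnitude: |H| = 1 (-0.0 dB); phase: φ = -0.1°.

|H| = 1 (-0.0 dB), φ = -0.1°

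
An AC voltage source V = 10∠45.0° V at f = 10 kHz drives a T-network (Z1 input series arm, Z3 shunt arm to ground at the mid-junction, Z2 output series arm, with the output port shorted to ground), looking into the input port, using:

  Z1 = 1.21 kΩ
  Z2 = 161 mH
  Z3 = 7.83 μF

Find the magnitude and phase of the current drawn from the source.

Step 1 — Angular frequency: ω = 2π·f = 2π·1e+04 = 6.283e+04 rad/s.
Step 2 — Component impedances:
  Z1: Z = R = 1210 Ω
  Z2: Z = jωL = j·6.283e+04·0.161 = 0 + j1.012e+04 Ω
  Z3: Z = 1/(jωC) = -j/(ω·C) = 0 - j2.033 Ω
Step 3 — With the output port shorted to ground, the output series arm Z2 runs from the junction to ground; the shunt arm Z3 also runs from the junction to ground. They appear in parallel: Z3 || Z2 = 0 - j2.033 Ω.
Step 4 — Series with input arm Z1: Z_in = Z1 + (Z3 || Z2) = 1210 - j2.033 Ω = 1210∠-0.1° Ω.
Step 5 — Source phasor: V = 10∠45.0° V = 7.071 + j7.071 V.
Step 6 — Ohm's law: I = V / Z_total = (7.071 + j7.071) / (1210 - j2.033) = 0.005834 + j0.005854 A.
Step 7 — Convert to polar: |I| = 0.008264 A, ∠I = 45.1°.

I = 0.008264∠45.1° A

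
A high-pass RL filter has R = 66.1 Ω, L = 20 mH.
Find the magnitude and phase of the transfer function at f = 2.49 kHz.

Step 1 — Angular frequency: ω = 2π·2490 = 1.565e+04 rad/s.
Step 2 — Transfer function: H(jω) = jωL/(R + jωL).
Step 3 — Numerator jωL = j·312.9; denominator R + jωL = 66.1 + j312.9.
Step 4 — H = 0.9573 + j0.2022.
Step 5 — Magnitude: |H| = 0.9784 (-0.2 dB); phase: φ = 11.9°.

|H| = 0.9784 (-0.2 dB), φ = 11.9°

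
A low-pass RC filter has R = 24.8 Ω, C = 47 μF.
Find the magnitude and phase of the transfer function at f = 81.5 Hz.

Step 1 — Angular frequency: ω = 2π·81.5 = 512.1 rad/s.
Step 2 — Transfer function: H(jω) = 1/(1 + jωRC).
Step 3 — Denominator: 1 + jωRC = 1 + j·512.1·24.8·4.7e-05 = 1 + j0.5969.
Step 4 — H = 0.7373 - j0.4401.
Step 5 — Magnitude: |H| = 0.8587 (-1.3 dB); phase: φ = -30.8°.

|H| = 0.8587 (-1.3 dB), φ = -30.8°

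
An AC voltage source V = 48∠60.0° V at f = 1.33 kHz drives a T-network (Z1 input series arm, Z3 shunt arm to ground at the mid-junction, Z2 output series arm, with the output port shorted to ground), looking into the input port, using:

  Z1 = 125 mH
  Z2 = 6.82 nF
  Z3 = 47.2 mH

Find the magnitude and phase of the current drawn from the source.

Step 1 — Angular frequency: ω = 2π·f = 2π·1330 = 8357 rad/s.
Step 2 — Component impedances:
  Z1: Z = jωL = j·8357·0.125 = 0 + j1045 Ω
  Z2: Z = 1/(jωC) = -j/(ω·C) = 0 - j1.755e+04 Ω
  Z3: Z = jωL = j·8357·0.0472 = 0 + j394.4 Ω
Step 3 — With the output port shorted to ground, the output series arm Z2 runs from the junction to ground; the shunt arm Z3 also runs from the junction to ground. They appear in parallel: Z3 || Z2 = 0 + j403.5 Ω.
Step 4 — Series with input arm Z1: Z_in = Z1 + (Z3 || Z2) = 0 + j1448 Ω = 1448∠90.0° Ω.
Step 5 — Source phasor: V = 48∠60.0° V = 24 + j41.57 V.
Step 6 — Ohm's law: I = V / Z_total = (24 + j41.57) / (0 + j1448) = 0.02871 - j0.01657 A.
Step 7 — Convert to polar: |I| = 0.03315 A, ∠I = -30.0°.

I = 0.03315∠-30.0° A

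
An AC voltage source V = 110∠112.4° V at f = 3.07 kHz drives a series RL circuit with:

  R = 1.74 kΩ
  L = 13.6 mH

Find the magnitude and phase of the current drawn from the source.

Step 1 — Angular frequency: ω = 2π·f = 2π·3070 = 1.929e+04 rad/s.
Step 2 — Component impedances:
  R: Z = R = 1740 Ω
  L: Z = jωL = j·1.929e+04·0.0136 = 0 + j262.3 Ω
Step 3 — Series combination: Z_total = R + L = 1740 + j262.3 Ω = 1760∠8.6° Ω.
Step 4 — Source phasor: V = 110∠112.4° V = -41.92 + j101.7 V.
Step 5 — Ohm's law: I = V / Z_total = (-41.92 + j101.7) / (1740 + j262.3) = -0.01494 + j0.0607 A.
Step 6 — Convert to polar: |I| = 0.06251 A, ∠I = 103.8°.

I = 0.06251∠103.8° A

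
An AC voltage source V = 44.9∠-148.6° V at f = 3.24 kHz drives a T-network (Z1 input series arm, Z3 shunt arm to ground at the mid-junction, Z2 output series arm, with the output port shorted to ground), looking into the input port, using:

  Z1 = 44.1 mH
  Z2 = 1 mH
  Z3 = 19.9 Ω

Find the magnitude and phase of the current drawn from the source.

Step 1 — Angular frequency: ω = 2π·f = 2π·3240 = 2.036e+04 rad/s.
Step 2 — Component impedances:
  Z1: Z = jωL = j·2.036e+04·0.0441 = 0 + j897.8 Ω
  Z2: Z = jωL = j·2.036e+04·0.001 = 0 + j20.36 Ω
  Z3: Z = R = 19.9 Ω
Step 3 — With the output port shorted to ground, the output series arm Z2 runs from the junction to ground; the shunt arm Z3 also runs from the junction to ground. They appear in parallel: Z3 || Z2 = 10.18 + j9.947 Ω.
Step 4 — Series with input arm Z1: Z_in = Z1 + (Z3 || Z2) = 10.18 + j907.7 Ω = 907.8∠89.4° Ω.
Step 5 — Source phasor: V = 44.9∠-148.6° V = -38.32 - j23.39 V.
Step 6 — Ohm's law: I = V / Z_total = (-38.32 - j23.39) / (10.18 + j907.7) = -0.02624 + j0.04193 A.
Step 7 — Convert to polar: |I| = 0.04946 A, ∠I = 122.0°.

I = 0.04946∠122.0° A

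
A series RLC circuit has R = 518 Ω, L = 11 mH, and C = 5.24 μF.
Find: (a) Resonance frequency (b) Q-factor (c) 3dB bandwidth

Step 1 — Resonance: ω₀ = 1/√(LC) = 1/√(0.011·5.24e-06) = 4165 rad/s.
Step 2 — f₀ = ω₀/(2π) = 662.9 Hz.
Step 3 — Series Q: Q = ω₀L/R = 4165·0.011/518 = 0.08845.
Step 4 — Bandwidth: Δω = ω₀/Q = 4.709e+04 rad/s; BW = Δω/(2π) = 7495 Hz.

(a) f₀ = 662.9 Hz  (b) Q = 0.08845  (c) BW = 7495 Hz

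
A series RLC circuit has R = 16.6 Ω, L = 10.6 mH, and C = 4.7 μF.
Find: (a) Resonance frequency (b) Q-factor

Step 1 — Resonance condition Im(Z)=0 gives ω₀ = 1/√(LC).
Step 2 — ω₀ = 1/√(0.0106·4.7e-06) = 4480 rad/s.
Step 3 — f₀ = ω₀/(2π) = 713 Hz.
Step 4 — Series Q: Q = ω₀L/R = 4480·0.0106/16.6 = 2.861.

(a) f₀ = 713 Hz  (b) Q = 2.861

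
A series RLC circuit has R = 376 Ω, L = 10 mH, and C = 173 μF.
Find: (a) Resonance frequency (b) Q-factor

Step 1 — Resonance condition Im(Z)=0 gives ω₀ = 1/√(LC).
Step 2 — ω₀ = 1/√(0.01·0.000173) = 760.3 rad/s.
Step 3 — f₀ = ω₀/(2π) = 121 Hz.
Step 4 — Series Q: Q = ω₀L/R = 760.3·0.01/376 = 0.02022.

(a) f₀ = 121 Hz  (b) Q = 0.02022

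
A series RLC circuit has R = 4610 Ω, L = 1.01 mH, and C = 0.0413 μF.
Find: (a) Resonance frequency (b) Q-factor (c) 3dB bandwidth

Step 1 — Resonance: ω₀ = 1/√(LC) = 1/√(0.00101·4.13e-08) = 1.548e+05 rad/s.
Step 2 — f₀ = ω₀/(2π) = 2.464e+04 Hz.
Step 3 — Series Q: Q = ω₀L/R = 1.548e+05·0.00101/4610 = 0.03392.
Step 4 — Bandwidth: Δω = ω₀/Q = 4.564e+06 rad/s; BW = Δω/(2π) = 7.264e+05 Hz.

(a) f₀ = 2.464e+04 Hz  (b) Q = 0.03392  (c) BW = 7.264e+05 Hz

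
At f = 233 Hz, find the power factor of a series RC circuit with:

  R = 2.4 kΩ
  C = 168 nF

Step 1 — Angular frequency: ω = 2π·f = 2π·233 = 1464 rad/s.
Step 2 — Component impedances:
  R: Z = R = 2400 Ω
  C: Z = 1/(jωC) = -j/(ω·C) = 0 - j4066 Ω
Step 3 — Series combination: Z_total = R + C = 2400 - j4066 Ω = 4721∠-59.4° Ω.
Step 4 — Power factor: PF = cos(φ) = Re(Z)/|Z| = 2400/4721.4 = 0.5083.
Step 5 — Type: Im(Z) = -4066 ⇒ leading (phase φ = -59.4°).

PF = 0.5083 (leading, φ = -59.4°)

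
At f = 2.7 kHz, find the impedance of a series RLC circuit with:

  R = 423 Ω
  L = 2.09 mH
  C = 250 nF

Step 1 — Angular frequency: ω = 2π·f = 2π·2700 = 1.696e+04 rad/s.
Step 2 — Component impedances:
  R: Z = R = 423 Ω
  L: Z = jωL = j·1.696e+04·0.00209 = 0 + j35.46 Ω
  C: Z = 1/(jωC) = -j/(ω·C) = 0 - j235.8 Ω
Step 3 — Series combination: Z_total = R + L + C = 423 - j200.3 Ω = 468∠-25.3° Ω.

Z = 423 - j200.3 Ω = 468∠-25.3° Ω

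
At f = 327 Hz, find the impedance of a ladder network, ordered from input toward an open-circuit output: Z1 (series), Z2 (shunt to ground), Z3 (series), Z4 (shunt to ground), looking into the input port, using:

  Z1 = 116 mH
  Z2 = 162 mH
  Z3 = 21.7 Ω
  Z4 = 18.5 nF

Step 1 — Angular frequency: ω = 2π·f = 2π·327 = 2055 rad/s.
Step 2 — Component impedances:
  Z1: Z = jωL = j·2055·0.116 = 0 + j238.3 Ω
  Z2: Z = jωL = j·2055·0.162 = 0 + j332.8 Ω
  Z3: Z = R = 21.7 Ω
  Z4: Z = 1/(jωC) = -j/(ω·C) = 0 - j2.631e+04 Ω
Step 3 — Ladder network (open output): work backward from the far end, alternating series and parallel combinations. Z_in = 0.003563 + j575.4 Ω = 575.4∠90.0° Ω.

Z = 0.003563 + j575.4 Ω = 575.4∠90.0° Ω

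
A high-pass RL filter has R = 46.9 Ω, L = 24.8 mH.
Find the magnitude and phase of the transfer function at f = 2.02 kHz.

Step 1 — Angular frequency: ω = 2π·2020 = 1.269e+04 rad/s.
Step 2 — Transfer function: H(jω) = jωL/(R + jωL).
Step 3 — Numerator jωL = j·314.8; denominator R + jωL = 46.9 + j314.8.
Step 4 — H = 0.9783 + j0.1458.
Step 5 — Magnitude: |H| = 0.9891 (-0.1 dB); phase: φ = 8.5°.

|H| = 0.9891 (-0.1 dB), φ = 8.5°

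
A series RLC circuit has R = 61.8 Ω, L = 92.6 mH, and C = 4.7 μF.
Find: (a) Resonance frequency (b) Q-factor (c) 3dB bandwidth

Step 1 — Resonance: ω₀ = 1/√(LC) = 1/√(0.0926·4.7e-06) = 1516 rad/s.
Step 2 — f₀ = ω₀/(2π) = 241.2 Hz.
Step 3 — Series Q: Q = ω₀L/R = 1516·0.0926/61.8 = 2.271.
Step 4 — Bandwidth: Δω = ω₀/Q = 667.4 rad/s; BW = Δω/(2π) = 106.2 Hz.

(a) f₀ = 241.2 Hz  (b) Q = 2.271  (c) BW = 106.2 Hz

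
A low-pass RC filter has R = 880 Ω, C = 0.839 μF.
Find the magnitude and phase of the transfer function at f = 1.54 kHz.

Step 1 — Angular frequency: ω = 2π·1540 = 9676 rad/s.
Step 2 — Transfer function: H(jω) = 1/(1 + jωRC).
Step 3 — Denominator: 1 + jωRC = 1 + j·9676·880·8.39e-07 = 1 + j7.144.
Step 4 — H = 0.01922 - j0.1373.
Step 5 — Magnitude: |H| = 0.1386 (-17.2 dB); phase: φ = -82.0°.

|H| = 0.1386 (-17.2 dB), φ = -82.0°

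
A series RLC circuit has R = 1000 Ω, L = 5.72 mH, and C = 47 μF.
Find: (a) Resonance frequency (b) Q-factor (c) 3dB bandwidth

Step 1 — Resonance: ω₀ = 1/√(LC) = 1/√(0.00572·4.7e-05) = 1929 rad/s.
Step 2 — f₀ = ω₀/(2π) = 307 Hz.
Step 3 — Series Q: Q = ω₀L/R = 1929·0.00572/1000 = 0.01103.
Step 4 — Bandwidth: Δω = ω₀/Q = 1.748e+05 rad/s; BW = Δω/(2π) = 2.782e+04 Hz.

(a) f₀ = 307 Hz  (b) Q = 0.01103  (c) BW = 2.782e+04 Hz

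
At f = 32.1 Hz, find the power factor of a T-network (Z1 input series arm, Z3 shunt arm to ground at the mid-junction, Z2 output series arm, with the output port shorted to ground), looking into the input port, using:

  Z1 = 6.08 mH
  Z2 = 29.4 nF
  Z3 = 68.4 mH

Step 1 — Angular frequency: ω = 2π·f = 2π·32.1 = 201.7 rad/s.
Step 2 — Component impedances:
  Z1: Z = jωL = j·201.7·0.00608 = 0 + j1.226 Ω
  Z2: Z = 1/(jωC) = -j/(ω·C) = 0 - j1.686e+05 Ω
  Z3: Z = jωL = j·201.7·0.0684 = 0 + j13.8 Ω
Step 3 — With the output port shorted to ground, the output series arm Z2 runs from the junction to ground; the shunt arm Z3 also runs from the junction to ground. They appear in parallel: Z3 || Z2 = 0 + j13.8 Ω.
Step 4 — Series with input arm Z1: Z_in = Z1 + (Z3 || Z2) = 0 + j15.02 Ω = 15.02∠90.0° Ω.
Step 5 — Power factor: PF = cos(φ) = Re(Z)/|Z| = 0/15.02 = 0.
Step 6 — Type: Im(Z) = 15.02 ⇒ lagging (phase φ = 90.0°).

PF = 0 (lagging, φ = 90.0°)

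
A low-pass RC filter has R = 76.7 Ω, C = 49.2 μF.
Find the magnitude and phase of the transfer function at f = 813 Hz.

Step 1 — Angular frequency: ω = 2π·813 = 5108 rad/s.
Step 2 — Transfer function: H(jω) = 1/(1 + jωRC).
Step 3 — Denominator: 1 + jωRC = 1 + j·5108·76.7·4.92e-05 = 1 + j19.28.
Step 4 — H = 0.002684 - j0.05174.
Step 5 — Magnitude: |H| = 0.05181 (-25.7 dB); phase: φ = -87.0°.

|H| = 0.05181 (-25.7 dB), φ = -87.0°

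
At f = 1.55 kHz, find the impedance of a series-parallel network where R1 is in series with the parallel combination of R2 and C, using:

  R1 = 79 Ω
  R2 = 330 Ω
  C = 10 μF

Step 1 — Angular frequency: ω = 2π·f = 2π·1550 = 9739 rad/s.
Step 2 — Component impedances:
  R1: Z = R = 79 Ω
  R2: Z = R = 330 Ω
  C: Z = 1/(jωC) = -j/(ω·C) = 0 - j10.27 Ω
Step 3 — Parallel branch: R2 || C = 1/(1/R2 + 1/C) = 0.3192 - j10.26 Ω.
Step 4 — Series with R1: Z_total = R1 + (R2 || C) = 79.32 - j10.26 Ω = 79.98∠-7.4° Ω.

Z = 79.32 - j10.26 Ω = 79.98∠-7.4° Ω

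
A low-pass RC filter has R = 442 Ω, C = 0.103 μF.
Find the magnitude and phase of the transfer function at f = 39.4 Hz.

Step 1 — Angular frequency: ω = 2π·39.4 = 247.6 rad/s.
Step 2 — Transfer function: H(jω) = 1/(1 + jωRC).
Step 3 — Denominator: 1 + jωRC = 1 + j·247.6·442·1.03e-07 = 1 + j0.01127.
Step 4 — H = 0.9999 - j0.01127.
Step 5 — Magnitude: |H| = 0.9999 (-0.0 dB); phase: φ = -0.6°.

|H| = 0.9999 (-0.0 dB), φ = -0.6°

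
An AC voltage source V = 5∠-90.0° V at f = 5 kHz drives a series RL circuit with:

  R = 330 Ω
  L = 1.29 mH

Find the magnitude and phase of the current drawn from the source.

Step 1 — Angular frequency: ω = 2π·f = 2π·5000 = 3.142e+04 rad/s.
Step 2 — Component impedances:
  R: Z = R = 330 Ω
  L: Z = jωL = j·3.142e+04·0.00129 = 0 + j40.53 Ω
Step 3 — Series combination: Z_total = R + L = 330 + j40.53 Ω = 332.5∠7.0° Ω.
Step 4 — Source phasor: V = 5∠-90.0° V = 0 - j5 V.
Step 5 — Ohm's law: I = V / Z_total = (0 - j5) / (330 + j40.53) = -0.001833 - j0.01493 A.
Step 6 — Convert to polar: |I| = 0.01504 A, ∠I = -97.0°.

I = 0.01504∠-97.0° A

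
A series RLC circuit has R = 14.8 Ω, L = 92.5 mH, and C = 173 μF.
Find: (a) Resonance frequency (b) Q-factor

Step 1 — Resonance condition Im(Z)=0 gives ω₀ = 1/√(LC).
Step 2 — ω₀ = 1/√(0.0925·0.000173) = 250 rad/s.
Step 3 — f₀ = ω₀/(2π) = 39.79 Hz.
Step 4 — Series Q: Q = ω₀L/R = 250·0.0925/14.8 = 1.562.

(a) f₀ = 39.79 Hz  (b) Q = 1.562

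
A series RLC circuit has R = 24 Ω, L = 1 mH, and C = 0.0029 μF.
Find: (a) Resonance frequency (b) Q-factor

Step 1 — Resonance condition Im(Z)=0 gives ω₀ = 1/√(LC).
Step 2 — ω₀ = 1/√(0.001·2.9e-09) = 5.872e+05 rad/s.
Step 3 — f₀ = ω₀/(2π) = 9.346e+04 Hz.
Step 4 — Series Q: Q = ω₀L/R = 5.872e+05·0.001/24 = 24.47.

(a) f₀ = 9.346e+04 Hz  (b) Q = 24.47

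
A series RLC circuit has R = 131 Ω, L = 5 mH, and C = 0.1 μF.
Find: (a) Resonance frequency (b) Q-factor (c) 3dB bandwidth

Step 1 — Resonance: ω₀ = 1/√(LC) = 1/√(0.005·1e-07) = 4.472e+04 rad/s.
Step 2 — f₀ = ω₀/(2π) = 7118 Hz.
Step 3 — Series Q: Q = ω₀L/R = 4.472e+04·0.005/131 = 1.707.
Step 4 — Bandwidth: Δω = ω₀/Q = 2.62e+04 rad/s; BW = Δω/(2π) = 4170 Hz.

(a) f₀ = 7118 Hz  (b) Q = 1.707  (c) BW = 4170 Hz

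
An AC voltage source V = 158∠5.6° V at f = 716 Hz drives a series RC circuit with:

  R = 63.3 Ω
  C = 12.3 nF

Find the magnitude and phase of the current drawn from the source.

Step 1 — Angular frequency: ω = 2π·f = 2π·716 = 4499 rad/s.
Step 2 — Component impedances:
  R: Z = R = 63.3 Ω
  C: Z = 1/(jωC) = -j/(ω·C) = 0 - j1.807e+04 Ω
Step 3 — Series combination: Z_total = R + C = 63.3 - j1.807e+04 Ω = 1.807e+04∠-89.8° Ω.
Step 4 — Source phasor: V = 158∠5.6° V = 157.2 + j15.42 V.
Step 5 — Ohm's law: I = V / Z_total = (157.2 + j15.42) / (63.3 - j1.807e+04) = -0.0008227 + j0.008704 A.
Step 6 — Convert to polar: |I| = 0.008743 A, ∠I = 95.4°.

I = 0.008743∠95.4° A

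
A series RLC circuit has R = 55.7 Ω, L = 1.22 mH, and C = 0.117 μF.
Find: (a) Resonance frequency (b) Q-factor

Step 1 — Resonance condition Im(Z)=0 gives ω₀ = 1/√(LC).
Step 2 — ω₀ = 1/√(0.00122·1.17e-07) = 8.37e+04 rad/s.
Step 3 — f₀ = ω₀/(2π) = 1.332e+04 Hz.
Step 4 — Series Q: Q = ω₀L/R = 8.37e+04·0.00122/55.7 = 1.833.

(a) f₀ = 1.332e+04 Hz  (b) Q = 1.833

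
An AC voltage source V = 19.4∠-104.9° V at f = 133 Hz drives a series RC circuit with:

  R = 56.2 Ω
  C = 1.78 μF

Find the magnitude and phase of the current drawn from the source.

Step 1 — Angular frequency: ω = 2π·f = 2π·133 = 835.7 rad/s.
Step 2 — Component impedances:
  R: Z = R = 56.2 Ω
  C: Z = 1/(jωC) = -j/(ω·C) = 0 - j672.3 Ω
Step 3 — Series combination: Z_total = R + C = 56.2 - j672.3 Ω = 674.6∠-85.2° Ω.
Step 4 — Source phasor: V = 19.4∠-104.9° V = -4.988 - j18.75 V.
Step 5 — Ohm's law: I = V / Z_total = (-4.988 - j18.75) / (56.2 - j672.3) = 0.02708 - j0.009684 A.
Step 6 — Convert to polar: |I| = 0.02876 A, ∠I = -19.7°.

I = 0.02876∠-19.7° A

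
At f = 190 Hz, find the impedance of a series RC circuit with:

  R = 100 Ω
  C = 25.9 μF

Step 1 — Angular frequency: ω = 2π·f = 2π·190 = 1194 rad/s.
Step 2 — Component impedances:
  R: Z = R = 100 Ω
  C: Z = 1/(jωC) = -j/(ω·C) = 0 - j32.34 Ω
Step 3 — Series combination: Z_total = R + C = 100 - j32.34 Ω = 105.1∠-17.9° Ω.

Z = 100 - j32.34 Ω = 105.1∠-17.9° Ω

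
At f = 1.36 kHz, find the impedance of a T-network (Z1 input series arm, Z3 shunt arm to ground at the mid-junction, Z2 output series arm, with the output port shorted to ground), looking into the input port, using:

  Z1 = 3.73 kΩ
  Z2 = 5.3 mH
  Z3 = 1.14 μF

Step 1 — Angular frequency: ω = 2π·f = 2π·1360 = 8545 rad/s.
Step 2 — Component impedances:
  Z1: Z = R = 3730 Ω
  Z2: Z = jωL = j·8545·0.0053 = 0 + j45.29 Ω
  Z3: Z = 1/(jωC) = -j/(ω·C) = 0 - j102.7 Ω
Step 3 — With the output port shorted to ground, the output series arm Z2 runs from the junction to ground; the shunt arm Z3 also runs from the junction to ground. They appear in parallel: Z3 || Z2 = 0 + j81.04 Ω.
Step 4 — Series with input arm Z1: Z_in = Z1 + (Z3 || Z2) = 3730 + j81.04 Ω = 3731∠1.2° Ω.

Z = 3730 + j81.04 Ω = 3731∠1.2° Ω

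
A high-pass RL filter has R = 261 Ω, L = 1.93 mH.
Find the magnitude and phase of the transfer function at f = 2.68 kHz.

Step 1 — Angular frequency: ω = 2π·2680 = 1.684e+04 rad/s.
Step 2 — Transfer function: H(jω) = jωL/(R + jωL).
Step 3 — Numerator jωL = j·32.5; denominator R + jωL = 261 + j32.5.
Step 4 — H = 0.01527 + j0.1226.
Step 5 — Magnitude: |H| = 0.1236 (-18.2 dB); phase: φ = 82.9°.

|H| = 0.1236 (-18.2 dB), φ = 82.9°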